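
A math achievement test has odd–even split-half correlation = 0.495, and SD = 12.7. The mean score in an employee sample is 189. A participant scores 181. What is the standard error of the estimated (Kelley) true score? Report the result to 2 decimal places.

r_full = 2·0.495 / (1 + 0.495) ≈ 0.662
SE_est = SD · √(r(1 − r)) = 12.700 · √0.224 ≈ 12.700 · 0.473 ≈ 6.007

6.01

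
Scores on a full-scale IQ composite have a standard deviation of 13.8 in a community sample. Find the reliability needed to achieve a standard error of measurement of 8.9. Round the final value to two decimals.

0.58

r = 1 − (8.90000/13.8)² ≈ 1 − 0.41593 ≈ 0.58407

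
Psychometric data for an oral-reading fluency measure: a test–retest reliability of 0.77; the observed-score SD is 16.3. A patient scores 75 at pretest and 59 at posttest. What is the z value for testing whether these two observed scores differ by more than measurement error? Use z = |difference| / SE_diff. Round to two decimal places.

1.45

SEM = 16.300 × √(1 − 0.770) = 16.300 × √0.230 ≈ 16.300 × 0.480 ≈ 7.817
SE_diff = √2 × SEM ≈ 11.055
z = |75 − 59| / 11.055 = 16 / 11.055 ≈ 1.447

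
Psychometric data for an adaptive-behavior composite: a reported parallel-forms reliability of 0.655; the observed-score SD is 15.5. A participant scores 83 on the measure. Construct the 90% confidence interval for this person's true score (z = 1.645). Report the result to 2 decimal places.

[68.02, 97.98]

SEM = 15.50000 * √(1 − 0.65500) = 15.50000 * √0.34500 ≈ 15.50000 * 0.58737 ≈ 9.10419
Margin = 1.645 * 9.10419 ≈ 14.97639
90% CI: 83 ± 14.97639 = [68.02361, 97.97639]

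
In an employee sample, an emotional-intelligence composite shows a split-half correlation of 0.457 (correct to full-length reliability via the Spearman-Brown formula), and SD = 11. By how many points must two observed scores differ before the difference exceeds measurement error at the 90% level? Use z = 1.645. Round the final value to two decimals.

Full-length reliability (Spearman-Brown) = 2(0.457)/(1+0.457) ≈ 0.62732
SEM = 11.00000·√(1 − 0.62732) ≈ 6.71526
SE_diff = SEM · √2 ≈ 6.71526 · 1.41421 ≈ 9.49681
Smallest detectable difference = 1.645·9.49681 ≈ 15.62226

15.62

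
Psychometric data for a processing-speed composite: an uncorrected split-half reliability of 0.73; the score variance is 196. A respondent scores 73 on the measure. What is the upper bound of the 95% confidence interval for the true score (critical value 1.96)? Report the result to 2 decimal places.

SD = √196 = 14.000
r_full = 2·0.73 / (1 + 0.73) ≈ 0.844
The standard error of measurement is 14.000·√(1 − 0.844) ≈ 14.000·0.395 ≈ 5.531.
Margin = 1.96 · 5.531 ≈ 10.840
Upper limit = 73 + 10.840 ≈ 83.840

83.84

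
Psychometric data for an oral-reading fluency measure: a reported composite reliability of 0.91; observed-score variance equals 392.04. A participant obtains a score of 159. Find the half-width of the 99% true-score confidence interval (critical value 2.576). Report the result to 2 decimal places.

15.30

SD = √392.04 ≈ 19.8000
SEM = 19.8000·√(1 − 0.9100) ≈ 5.9400
Margin = 2.576 · 5.9400 ≈ 15.3014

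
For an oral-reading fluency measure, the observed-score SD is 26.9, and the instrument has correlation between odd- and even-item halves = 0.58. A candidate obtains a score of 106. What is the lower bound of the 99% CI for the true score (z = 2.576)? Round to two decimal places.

70.27

r_full = 2·0.58 / (1 + 0.58) ≈ 0.7342
SEM = 26.9000*√(1 − 0.7342) ≈ 13.8691
Half-width = 2.576*13.8691 ≈ 35.7268
Lower bound: 106 − 35.7268 = 70.2732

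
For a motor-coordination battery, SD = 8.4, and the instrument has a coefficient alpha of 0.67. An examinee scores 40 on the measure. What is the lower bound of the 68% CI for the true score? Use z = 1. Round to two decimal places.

SEM = 8.4000*√(1 − 0.6700) ≃ 4.8254
Margin = 1 * 4.8254 ≃ 4.8254
Lower bound: 40 − 4.8254 = 35.1746

35.17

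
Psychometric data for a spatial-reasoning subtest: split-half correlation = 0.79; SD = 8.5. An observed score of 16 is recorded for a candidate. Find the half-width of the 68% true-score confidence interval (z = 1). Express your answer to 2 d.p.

2.91

r_full = 2·0.79 / (1 + 0.79) ≈ 0.883
The standard error of measurement is 8.500×√(1 − 0.883) ≈ 8.500×0.343 ≈ 2.911.
Half-width = 1×2.911 ≈ 2.911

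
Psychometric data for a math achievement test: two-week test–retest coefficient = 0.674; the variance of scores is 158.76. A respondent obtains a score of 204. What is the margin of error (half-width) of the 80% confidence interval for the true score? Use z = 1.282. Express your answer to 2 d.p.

9.22

SD = √158.76 ≈ 12.60000
SEM = 12.60000×√(1 − 0.67400) ≈ 7.19415
1.282 × SEM ≈ 9.22290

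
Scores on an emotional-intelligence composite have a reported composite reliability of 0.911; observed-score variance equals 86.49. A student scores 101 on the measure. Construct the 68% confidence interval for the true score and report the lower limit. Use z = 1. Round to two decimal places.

SD = √86.49 ≈ 9.3000
The standard error of measurement is 9.3000·√(1 − 0.9110) ≈ 9.3000·0.2983 ≈ 2.7745.
Margin = 1 · 2.7745 ≈ 2.7745
Lower limit = 101 − 2.7745 ≈ 98.2255

98.23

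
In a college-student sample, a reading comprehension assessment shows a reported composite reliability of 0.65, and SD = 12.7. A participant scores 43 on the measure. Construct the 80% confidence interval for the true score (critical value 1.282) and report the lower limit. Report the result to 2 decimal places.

SEM = 12.7000 × √(1 − 0.6500) = 12.7000 × √0.3500 ≈ 12.7000 × 0.5916 ≈ 7.5134
1.282 × SEM ≈ 9.6322
Lower bound: 43 − 9.6322 = 33.3678

33.37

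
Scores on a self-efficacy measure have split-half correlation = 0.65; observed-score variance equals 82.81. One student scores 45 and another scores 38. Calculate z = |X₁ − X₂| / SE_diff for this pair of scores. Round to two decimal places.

1.18

σ = 82.81^(1/2) = 9.10000
Spearman-Brown: r = 2(0.65) / (1 + 0.65) = 1.30000 / 1.65000 ≈ 0.78788
SEM = 9.10000 · √(1 − 0.78788) = 9.10000 · √0.21212 ≈ 9.10000 · 0.46057 ≈ 4.19115
SE_diff = √2 · SEM ≈ 5.92718
z = |45 − 38| / 5.92718 = 7 / 5.92718 ≈ 1.18100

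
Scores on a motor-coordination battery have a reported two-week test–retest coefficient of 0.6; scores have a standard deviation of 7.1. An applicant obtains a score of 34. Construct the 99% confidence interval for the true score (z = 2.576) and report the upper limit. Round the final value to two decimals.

45.57

SEM = 7.100·√(1 − 0.600) ≃ 4.490
2.576 · SEM ≃ 11.567
Upper bound: 34 + 11.567 = 45.567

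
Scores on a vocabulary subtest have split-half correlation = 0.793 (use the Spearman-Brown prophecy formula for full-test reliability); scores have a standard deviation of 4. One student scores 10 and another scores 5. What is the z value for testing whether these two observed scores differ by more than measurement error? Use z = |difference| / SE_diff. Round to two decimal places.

2.60

r_full = 2·0.793 / (1 + 0.793) ≈ 0.8846
The standard error of measurement is 4.0000×√(1 − 0.8846) ≈ 4.0000×0.3398 ≈ 1.3591.
SE_diff = √2 × SEM ≈ 1.9221
z = 5 / 1.9221 ≈ 2.6014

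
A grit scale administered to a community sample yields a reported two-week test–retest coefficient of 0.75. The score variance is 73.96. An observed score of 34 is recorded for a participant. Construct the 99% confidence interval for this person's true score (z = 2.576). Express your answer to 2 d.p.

σ = 73.96^(1/2) = 8.6000
The standard error of measurement is 8.6000*√(1 − 0.7500) ≈ 8.6000*0.5000 ≈ 4.3000.
2.576 * SEM ≈ 11.0768
99% CI: 34 ± 11.0768 = [22.9232, 45.0768]

[22.92, 45.08]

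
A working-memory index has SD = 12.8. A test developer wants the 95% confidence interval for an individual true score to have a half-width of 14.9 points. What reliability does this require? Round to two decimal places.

0.65

Required SEM = 14.9 / 1.96 ≈ 7.602
Required reliability = 1 − (SEM/SD)² = 1 − 0.353 ≈ 0.647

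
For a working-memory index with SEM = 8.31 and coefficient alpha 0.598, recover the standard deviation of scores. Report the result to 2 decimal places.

σ = SEM·(1 − r)^(−1/2) ≃ 8.31·1.577 ≃ 13.107

13.11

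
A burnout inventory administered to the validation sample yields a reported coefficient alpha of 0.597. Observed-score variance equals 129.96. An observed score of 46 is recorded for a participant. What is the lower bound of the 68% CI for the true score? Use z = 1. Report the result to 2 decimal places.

SD = √129.96 ≈ 11.40000
SEM = 11.40000 * √(1 − 0.59700) = 11.40000 * √0.40300 ≈ 11.40000 * 0.63482 ≈ 7.23698
Half-width = 1*7.23698 ≈ 7.23698
Lower bound: 46 − 7.23698 = 38.76302

38.76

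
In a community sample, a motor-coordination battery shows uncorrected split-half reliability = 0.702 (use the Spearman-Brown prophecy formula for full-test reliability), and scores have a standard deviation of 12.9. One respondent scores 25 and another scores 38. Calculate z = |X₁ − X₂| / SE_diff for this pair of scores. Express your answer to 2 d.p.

1.70

Full-length reliability (Spearman-Brown) = 2(0.702)/(1+0.702) ≃ 0.8249
SEM = 12.9000 * √(1 − 0.8249) = 12.9000 * √0.1751 ≃ 12.9000 * 0.4184 ≃ 5.3978
SE_diff = √2 * SEM ≃ 7.6337
z = |25 − 38| / 7.6337 = 13 / 7.6337 ≃ 1.7030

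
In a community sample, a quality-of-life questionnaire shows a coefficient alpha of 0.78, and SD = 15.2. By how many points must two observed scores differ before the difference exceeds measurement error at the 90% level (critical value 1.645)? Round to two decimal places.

The standard error of measurement is 15.200*√(1 − 0.780) ≈ 15.200*0.469 ≈ 7.129.
Standard error of the difference = 7.129·√2 ≈ 10.083
Smallest detectable difference = 1.645*10.083 ≈ 16.586

16.59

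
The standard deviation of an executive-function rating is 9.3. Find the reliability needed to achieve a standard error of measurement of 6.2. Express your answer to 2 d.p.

0.56

r = 1 − (SEM / SD)² = 1 − (6.2000 / 9.3)² ≈ 1 − 0.4444 ≈ 0.5556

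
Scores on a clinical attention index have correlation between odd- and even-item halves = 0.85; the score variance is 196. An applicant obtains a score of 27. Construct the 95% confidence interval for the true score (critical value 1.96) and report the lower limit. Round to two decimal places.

19.19

SD = √196 ≈ 14.0000
r_full = 2·0.85 / (1 + 0.85) ≈ 0.9189
SEM = 14.0000·√(1 − 0.9189) ≈ 3.9865
1.96 · SEM ≈ 7.8135
Lower bound: 27 − 7.8135 = 19.1865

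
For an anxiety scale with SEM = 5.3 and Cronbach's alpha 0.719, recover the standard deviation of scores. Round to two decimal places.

10.00

σ = SEM·(1 − r)^(−1/2) ≈ 5.3*1.8865 ≈ 9.9982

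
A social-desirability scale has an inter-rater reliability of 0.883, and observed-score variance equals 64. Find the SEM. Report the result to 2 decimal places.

σ = 64^(1/2) = 8.000
SEM = 8.000 · √(1 − 0.883) = 8.000 · √0.117 ≈ 8.000 · 0.342 ≈ 2.736

2.74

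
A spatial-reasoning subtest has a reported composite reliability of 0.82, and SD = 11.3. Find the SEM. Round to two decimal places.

4.79

SEM = 11.30000×√(1 − 0.82000) ≃ 4.79418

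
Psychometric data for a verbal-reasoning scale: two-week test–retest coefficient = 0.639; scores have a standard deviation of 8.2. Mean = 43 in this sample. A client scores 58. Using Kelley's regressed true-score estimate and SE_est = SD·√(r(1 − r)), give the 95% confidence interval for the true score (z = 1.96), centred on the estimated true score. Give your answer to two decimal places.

T̂ = r·X + (1 − r)·M = 0.6390×58 + 0.3610×43 = 37.0620 + 15.5230 ≃ 52.5850
SE_est = SD × √(r(1 − r)) = 8.2000 × √0.2307 ≃ 8.2000 × 0.4803 ≃ 3.9384
CI = 52.5850 ± 1.96 × 3.9384 → [44.8658, 60.3042]

[44.87, 60.30]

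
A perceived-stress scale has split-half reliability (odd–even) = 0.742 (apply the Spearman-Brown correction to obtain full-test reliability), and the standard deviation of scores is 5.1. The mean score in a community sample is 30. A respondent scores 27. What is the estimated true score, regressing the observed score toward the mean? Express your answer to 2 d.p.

Spearman-Brown: r = 2(0.742) / (1 + 0.742) = 1.4840 / 1.7420 ≈ 0.8519
T̂ = r·X + (1 − r)·M = 0.8519*27 + 0.1481*30 ≈ 23.0011 + 4.4432 ≈ 27.4443

27.44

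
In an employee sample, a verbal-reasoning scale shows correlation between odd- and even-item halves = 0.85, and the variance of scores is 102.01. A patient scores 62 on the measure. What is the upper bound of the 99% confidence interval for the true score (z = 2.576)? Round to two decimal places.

69.41

σ = 102.01^(1/2) = 10.100
Full-length reliability (Spearman-Brown) = 2(0.85)/(1+0.85) ≈ 0.919
SEM = 10.100 × √(1 − 0.919) = 10.100 × √0.081 ≈ 10.100 × 0.285 ≈ 2.876
2.576 × SEM ≈ 7.408
Upper limit = 62 + 7.408 ≈ 69.408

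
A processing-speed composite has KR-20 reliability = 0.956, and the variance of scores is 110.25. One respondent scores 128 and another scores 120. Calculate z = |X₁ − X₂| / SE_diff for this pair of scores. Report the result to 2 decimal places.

σ = 110.25^(1/2) = 10.5000
SEM = 10.5000 × √(1 − 0.9560) = 10.5000 × √0.0440 ≈ 10.5000 × 0.2098 ≈ 2.2025
SE_diff = √2 × SEM ≈ 3.1148
z = 8 / 3.1148 ≈ 2.5684

2.57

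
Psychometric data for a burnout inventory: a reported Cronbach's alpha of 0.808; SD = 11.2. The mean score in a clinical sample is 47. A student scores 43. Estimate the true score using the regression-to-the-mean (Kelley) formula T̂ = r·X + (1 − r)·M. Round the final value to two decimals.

T̂ = r·X + (1 − r)·M = 0.808×43 + 0.192×47 = 34.744 + 9.024 ≈ 43.768

43.77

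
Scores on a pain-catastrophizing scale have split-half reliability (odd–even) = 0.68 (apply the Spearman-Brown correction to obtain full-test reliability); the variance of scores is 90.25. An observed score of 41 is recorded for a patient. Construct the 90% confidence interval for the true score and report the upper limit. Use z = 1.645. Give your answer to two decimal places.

47.82

σ = 90.25^(1/2) = 9.500
Full-length reliability (Spearman-Brown) = 2(0.68)/(1+0.68) ≈ 0.810
SEM = 9.500 * √(1 − 0.810) = 9.500 * √0.190 ≈ 9.500 * 0.436 ≈ 4.146
Margin = 1.645 * 4.146 ≈ 6.820
Upper bound: 41 + 6.820 = 47.820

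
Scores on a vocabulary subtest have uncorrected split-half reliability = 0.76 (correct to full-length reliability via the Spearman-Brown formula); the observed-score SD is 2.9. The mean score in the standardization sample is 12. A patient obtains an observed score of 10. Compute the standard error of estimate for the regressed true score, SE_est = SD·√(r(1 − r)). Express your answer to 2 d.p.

1.00

Spearman-Brown: r = 2(0.76) / (1 + 0.76) = 1.52000 / 1.76000 ≈ 0.86364
SE_est = SD · √(r(1 − r)) = 2.90000 · √0.11777 ≈ 2.90000 · 0.34317 ≈ 0.99521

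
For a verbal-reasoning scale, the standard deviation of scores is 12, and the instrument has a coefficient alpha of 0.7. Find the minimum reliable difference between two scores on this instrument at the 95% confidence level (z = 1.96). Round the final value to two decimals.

SEM = 12.00000 × √(1 − 0.70000) = 12.00000 × √0.30000 ≈ 12.00000 × 0.54772 ≈ 6.57267
SE_diff = √2 × SEM ≈ 9.29516
Smallest detectable difference = 1.96×9.29516 ≈ 18.21851

18.22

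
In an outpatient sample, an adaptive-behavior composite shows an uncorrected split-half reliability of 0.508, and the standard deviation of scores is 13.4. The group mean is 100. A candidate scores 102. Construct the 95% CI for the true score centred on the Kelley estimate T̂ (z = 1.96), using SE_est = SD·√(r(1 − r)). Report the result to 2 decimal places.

[89.03, 113.66]

r_full = 2·0.508 / (1 + 0.508) ≈ 0.6737
T̂ = r·X + (1 − r)·M = 0.6737·102 + 0.3263·100 ≈ 68.7215 + 32.6260 ≈ 101.3475
SE_est = 13.4000·√[r(1 − r)] ≈ 6.2825
95% CI: 101.3475 ± 12.3137 ≈ (89.0338, 113.6612)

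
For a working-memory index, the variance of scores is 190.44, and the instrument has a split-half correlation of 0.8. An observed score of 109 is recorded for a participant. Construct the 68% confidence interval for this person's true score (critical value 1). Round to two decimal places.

[104.40, 113.60]

σ = 190.44^(1/2) = 13.8000
Spearman-Brown: r = 2(0.8) / (1 + 0.8) = 1.6000 / 1.8000 ≃ 0.8889
SEM = 13.8000 · √(1 − 0.8889) = 13.8000 · √0.1111 ≃ 13.8000 · 0.3333 ≃ 4.6000
1 · SEM ≃ 4.6000
CI = 109 ± 4.6000 → [104.4000, 113.6000]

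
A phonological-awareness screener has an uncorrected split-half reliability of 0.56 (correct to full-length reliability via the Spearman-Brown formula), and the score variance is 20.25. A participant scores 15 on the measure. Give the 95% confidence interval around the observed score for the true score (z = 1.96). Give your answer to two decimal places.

σ = 20.25^(1/2) = 4.500
Full-length reliability (Spearman-Brown) = 2(0.56)/(1+0.56) ≈ 0.718
SEM = 4.500*√(1 − 0.718) ≈ 2.390
Margin = 1.96 * 2.390 ≈ 4.684
95% CI: 15 ± 4.684 = [10.316, 19.684]

[10.32, 19.68]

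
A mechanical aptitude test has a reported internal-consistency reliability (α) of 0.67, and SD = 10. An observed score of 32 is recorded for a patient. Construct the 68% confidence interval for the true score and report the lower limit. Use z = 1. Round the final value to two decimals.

SEM = 10.000 * √(1 − 0.670) = 10.000 * √0.330 ≈ 10.000 * 0.574 ≈ 5.745
Margin = 1 * 5.745 ≈ 5.745
Lower limit = 32 − 5.745 ≈ 26.255

26.26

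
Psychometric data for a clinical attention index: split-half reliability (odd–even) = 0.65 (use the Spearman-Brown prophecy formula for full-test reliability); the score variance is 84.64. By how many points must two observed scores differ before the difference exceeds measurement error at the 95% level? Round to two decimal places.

11.74

SD = √84.64 = 9.20000
Full-length reliability (Spearman-Brown) = 2(0.65)/(1+0.65) ≈ 0.78788
SEM = 9.20000 * √(1 − 0.78788) = 9.20000 * √0.21212 ≈ 9.20000 * 0.46057 ≈ 4.23721
Standard error of the difference = 4.23721·√2 ≈ 5.99232
Minimum reliable difference = 1.96 * SE_diff ≈ 1.96 * 5.99232 ≈ 11.74494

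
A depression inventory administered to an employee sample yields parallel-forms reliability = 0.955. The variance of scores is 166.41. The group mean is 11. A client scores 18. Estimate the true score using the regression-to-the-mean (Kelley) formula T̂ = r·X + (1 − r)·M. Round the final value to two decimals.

Estimated true score = 0.9550·18 + (1 − 0.9550)·11 ≈ 17.6850

17.69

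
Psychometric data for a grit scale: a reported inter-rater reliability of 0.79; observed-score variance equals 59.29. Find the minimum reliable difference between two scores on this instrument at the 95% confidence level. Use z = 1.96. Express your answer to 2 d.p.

σ = 59.29^(1/2) = 7.700
SEM = 7.700 · √(1 − 0.790) = 7.700 · √0.210 ≃ 7.700 · 0.458 ≃ 3.529
Standard error of the difference = 3.529·√2 ≃ 4.990
Minimum reliable difference = 1.96 · SE_diff ≃ 1.96 · 4.990 ≃ 9.781

9.78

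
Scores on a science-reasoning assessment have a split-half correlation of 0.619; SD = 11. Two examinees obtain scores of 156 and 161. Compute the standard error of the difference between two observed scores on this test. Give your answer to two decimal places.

Spearman-Brown: r = 2(0.619) / (1 + 0.619) = 1.238 / 1.619 ≃ 0.765
SEM = 11.000*√(1 − 0.765) ≃ 5.336
Standard error of the difference = 5.336·√2 ≃ 7.547

7.55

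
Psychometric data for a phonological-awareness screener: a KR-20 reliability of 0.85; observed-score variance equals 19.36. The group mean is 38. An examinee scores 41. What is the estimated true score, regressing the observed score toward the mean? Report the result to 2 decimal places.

T̂ = r·X + (1 − r)·M = 0.8500*41 + 0.1500*38 = 34.8500 + 5.7000 ≈ 40.5500

40.55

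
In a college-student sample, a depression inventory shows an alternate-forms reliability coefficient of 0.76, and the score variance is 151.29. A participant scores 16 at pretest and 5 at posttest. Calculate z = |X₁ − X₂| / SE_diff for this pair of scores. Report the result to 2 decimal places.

1.29

SD = √151.29 ≈ 12.300
SEM = 12.300 · √(1 − 0.760) = 12.300 · √0.240 ≈ 12.300 · 0.490 ≈ 6.026
SE_diff = SEM · √2 ≈ 6.026 · 1.414 ≈ 8.522
z = |16 − 5| / 8.522 = 11 / 8.522 ≈ 1.291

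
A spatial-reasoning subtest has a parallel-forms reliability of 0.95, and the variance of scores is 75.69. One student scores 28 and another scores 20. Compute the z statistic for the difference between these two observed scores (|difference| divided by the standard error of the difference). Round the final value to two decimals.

2.91

SD = √75.69 ≈ 8.700
The standard error of measurement is 8.700·√(1 − 0.950) ≈ 8.700·0.224 ≈ 1.945.
SE_diff = √2 · SEM ≈ 2.751
z = 8 / 2.751 ≈ 2.908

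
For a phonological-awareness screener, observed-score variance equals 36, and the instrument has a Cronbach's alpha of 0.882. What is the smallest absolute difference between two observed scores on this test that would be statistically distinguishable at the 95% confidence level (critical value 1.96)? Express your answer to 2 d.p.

5.71

σ = 36^(1/2) = 6.0000
SEM = 6.0000 × √(1 − 0.8820) = 6.0000 × √0.1180 ≈ 6.0000 × 0.3435 ≈ 2.0611
SE_diff = SEM × √2 ≈ 2.0611 × 1.4142 ≈ 2.9148
Smallest detectable difference = 1.96×2.9148 ≈ 5.7130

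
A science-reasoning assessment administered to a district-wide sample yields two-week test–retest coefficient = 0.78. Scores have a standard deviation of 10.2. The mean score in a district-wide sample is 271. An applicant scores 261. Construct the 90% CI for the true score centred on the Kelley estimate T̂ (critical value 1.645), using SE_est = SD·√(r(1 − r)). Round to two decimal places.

[256.25, 270.15]

Estimated true score = 0.780·261 + (1 − 0.780)·271 ≃ 263.200
SE_est = SD · √(r(1 − r)) = 10.200 · √0.172 ≃ 10.200 · 0.414 ≃ 4.225
CI = 263.200 ± 1.645 · 4.225 → [256.249, 270.151]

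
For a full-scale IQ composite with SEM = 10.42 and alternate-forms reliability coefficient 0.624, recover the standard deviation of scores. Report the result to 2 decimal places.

16.99

SD = 10.42 / √(1 − 0.624) ≈ 16.99315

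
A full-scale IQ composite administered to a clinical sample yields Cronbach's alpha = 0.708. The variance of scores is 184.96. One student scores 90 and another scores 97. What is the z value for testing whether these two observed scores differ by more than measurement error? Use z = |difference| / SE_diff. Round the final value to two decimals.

0.67

SD = √184.96 = 13.600
SEM = 13.600 × √(1 − 0.708) = 13.600 × √0.292 ≃ 13.600 × 0.540 ≃ 7.349
SE_diff = √2 × SEM ≃ 10.393
z = 7 / 10.393 ≃ 0.674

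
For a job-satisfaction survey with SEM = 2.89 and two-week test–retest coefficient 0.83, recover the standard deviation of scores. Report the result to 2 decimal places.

SD = 2.89 / √(1 − 0.83) ≃ 7.009

7.01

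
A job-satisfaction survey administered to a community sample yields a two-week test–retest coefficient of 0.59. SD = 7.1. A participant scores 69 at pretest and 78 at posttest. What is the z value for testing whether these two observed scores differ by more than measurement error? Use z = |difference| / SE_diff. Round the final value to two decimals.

SEM = 7.10000 × √(1 − 0.59000) = 7.10000 × √0.41000 ≃ 7.10000 × 0.64031 ≃ 4.54622
SE_diff = SEM × √2 ≃ 4.54622 × 1.41421 ≃ 6.42932
z = |69 − 78| / 6.42932 = 9 / 6.42932 ≃ 1.39984

1.40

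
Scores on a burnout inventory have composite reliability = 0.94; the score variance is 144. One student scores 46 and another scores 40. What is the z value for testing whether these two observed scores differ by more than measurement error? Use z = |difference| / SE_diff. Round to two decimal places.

1.44

SD = √144 ≃ 12.0000
The standard error of measurement is 12.0000·√(1 − 0.9400) ≃ 12.0000·0.2449 ≃ 2.9394.
SE_diff = √2 · SEM ≃ 4.1569
z = |46 − 40| / 4.1569 = 6 / 4.1569 ≃ 1.4434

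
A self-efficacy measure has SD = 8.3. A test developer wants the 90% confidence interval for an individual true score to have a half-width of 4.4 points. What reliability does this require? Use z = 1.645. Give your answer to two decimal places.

Required SEM = 4.4 / 1.645 ≈ 2.67477
r = 1 − (2.67477/8.3)² ≈ 1 − 0.10385 ≈ 0.89615

0.90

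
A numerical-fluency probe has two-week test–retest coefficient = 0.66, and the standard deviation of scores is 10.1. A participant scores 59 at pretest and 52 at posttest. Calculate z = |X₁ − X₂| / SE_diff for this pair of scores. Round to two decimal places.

SEM = 10.10000×√(1 − 0.66000) ≈ 5.88926
Standard error of the difference = 5.88926·√2 ≈ 8.32867
z = |59 − 52| / 8.32867 = 7 / 8.32867 ≈ 0.84047

0.84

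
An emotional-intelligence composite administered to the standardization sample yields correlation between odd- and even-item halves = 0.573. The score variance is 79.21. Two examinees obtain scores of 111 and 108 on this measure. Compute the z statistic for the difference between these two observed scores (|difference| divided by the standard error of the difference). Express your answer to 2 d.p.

0.46

SD = √79.21 = 8.900
r_full = 2·0.573 / (1 + 0.573) ≃ 0.729
SEM = 8.900·√(1 − 0.729) ≃ 4.637
SE_diff = √2 · SEM ≃ 6.558
z = |111 − 108| / 6.558 = 3 / 6.558 ≃ 0.457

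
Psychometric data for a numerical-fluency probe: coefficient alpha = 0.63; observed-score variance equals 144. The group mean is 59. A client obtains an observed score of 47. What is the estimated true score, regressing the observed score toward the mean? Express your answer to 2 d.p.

T̂ = r·X + (1 − r)·M = 0.630*47 + 0.370*59 = 29.610 + 21.830 ≈ 51.440

51.44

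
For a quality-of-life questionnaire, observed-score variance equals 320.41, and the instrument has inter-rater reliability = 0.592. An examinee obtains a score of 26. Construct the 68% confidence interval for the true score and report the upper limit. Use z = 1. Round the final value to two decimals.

σ = 320.41^(1/2) = 17.9000
The standard error of measurement is 17.9000×√(1 − 0.5920) ≃ 17.9000×0.6387 ≃ 11.4336.
Margin = 1 × 11.4336 ≃ 11.4336
Upper limit = 26 + 11.4336 ≃ 37.4336

37.43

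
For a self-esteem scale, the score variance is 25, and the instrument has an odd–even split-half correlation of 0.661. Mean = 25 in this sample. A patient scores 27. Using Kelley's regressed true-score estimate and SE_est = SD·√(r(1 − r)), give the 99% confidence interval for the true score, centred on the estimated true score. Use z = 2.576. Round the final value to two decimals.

[21.40, 31.78]

SD = √25 = 5.000
Full-length reliability (Spearman-Brown) = 2(0.661)/(1+0.661) ≈ 0.796
T̂ = 0.796(27) + 0.204(25) ≈ 26.592
SE_est = SD × √(r(1 − r)) = 5.000 × √0.162 ≈ 5.000 × 0.403 ≈ 2.015
99% CI: 26.592 ± 5.191 ≈ (21.401, 31.783)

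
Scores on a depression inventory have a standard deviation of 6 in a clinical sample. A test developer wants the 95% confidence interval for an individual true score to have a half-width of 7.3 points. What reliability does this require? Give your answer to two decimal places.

Required SEM = 7.3 / 1.96 ≈ 3.72449
Required reliability = 1 − (SEM/SD)² = 1 − 0.38533 ≈ 0.61467

0.61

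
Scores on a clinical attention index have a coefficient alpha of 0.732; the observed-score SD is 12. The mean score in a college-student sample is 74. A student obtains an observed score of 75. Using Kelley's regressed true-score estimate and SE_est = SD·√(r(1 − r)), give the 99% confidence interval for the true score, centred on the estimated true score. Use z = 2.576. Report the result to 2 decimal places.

Estimated true score = 0.732·75 + (1 − 0.732)·74 ≃ 74.732
SE_est = SD · √(r(1 − r)) = 12.000 · √0.196 ≃ 12.000 · 0.443 ≃ 5.315
CI = 74.732 ± 2.576 · 5.315 → [61.041, 88.423]

[61.04, 88.42]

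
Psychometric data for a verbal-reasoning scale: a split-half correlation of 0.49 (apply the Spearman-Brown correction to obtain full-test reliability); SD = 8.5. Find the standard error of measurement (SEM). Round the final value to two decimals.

4.97

r_full = 2·0.49 / (1 + 0.49) ≃ 0.658
SEM = 8.500 · √(1 − 0.658) = 8.500 · √0.342 ≃ 8.500 · 0.585 ≃ 4.973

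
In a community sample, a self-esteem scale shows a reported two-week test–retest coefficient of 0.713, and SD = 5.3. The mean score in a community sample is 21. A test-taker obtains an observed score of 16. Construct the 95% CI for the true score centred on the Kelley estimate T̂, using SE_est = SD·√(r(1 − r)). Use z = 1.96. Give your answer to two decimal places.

[12.74, 22.13]

T̂ = r·X + (1 − r)·M = 0.7130*16 + 0.2870*21 = 11.4080 + 6.0270 ≈ 17.4350
SE_est = SD * √(r(1 − r)) = 5.3000 * √0.2046 ≈ 5.3000 * 0.4524 ≈ 2.3975
CI = 17.4350 ± 1.96 * 2.3975 → [12.7359, 22.1341]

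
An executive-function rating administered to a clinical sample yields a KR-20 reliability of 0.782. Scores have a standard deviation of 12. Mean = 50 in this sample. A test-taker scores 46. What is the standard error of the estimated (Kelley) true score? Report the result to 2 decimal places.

SE_est = SD · √(r(1 − r)) = 12.00000 · √0.17048 ≈ 12.00000 · 0.41289 ≈ 4.95465

4.95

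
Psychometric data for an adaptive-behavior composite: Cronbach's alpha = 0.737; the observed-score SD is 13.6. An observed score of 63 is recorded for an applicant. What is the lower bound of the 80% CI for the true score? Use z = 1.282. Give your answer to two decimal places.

54.06

SEM = 13.60000×√(1 − 0.73700) ≈ 6.97456
Margin = 1.282 × 6.97456 ≈ 8.94139
Lower limit = 63 − 8.94139 ≈ 54.05861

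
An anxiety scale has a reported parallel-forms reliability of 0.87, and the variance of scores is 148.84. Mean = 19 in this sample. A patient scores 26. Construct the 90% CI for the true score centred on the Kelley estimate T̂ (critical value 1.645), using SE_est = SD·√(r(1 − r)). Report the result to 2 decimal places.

SD = √148.84 ≈ 12.200
T̂ = r·X + (1 − r)·M = 0.870×26 + 0.130×19 = 22.620 + 2.470 ≈ 25.090
SE_est = SD × √(r(1 − r)) = 12.200 × √0.113 ≈ 12.200 × 0.336 ≈ 4.103
CI = 25.090 ± 1.645 × 4.103 → [18.341, 31.839]

[18.34, 31.84]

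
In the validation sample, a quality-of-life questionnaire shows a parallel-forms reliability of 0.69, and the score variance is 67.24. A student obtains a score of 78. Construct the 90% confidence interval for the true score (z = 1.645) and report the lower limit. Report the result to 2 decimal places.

70.49

SD = √67.24 = 8.200
SEM = 8.200×√(1 − 0.690) ≈ 4.566
Margin = 1.645 × 4.566 ≈ 7.510
Lower limit = 78 − 7.510 ≈ 70.490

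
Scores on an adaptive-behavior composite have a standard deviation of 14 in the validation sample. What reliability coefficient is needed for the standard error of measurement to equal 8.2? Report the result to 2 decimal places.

0.66

r = 1 − (SEM / SD)² = 1 − (8.200 / 14)² ≃ 1 − 0.343 ≃ 0.657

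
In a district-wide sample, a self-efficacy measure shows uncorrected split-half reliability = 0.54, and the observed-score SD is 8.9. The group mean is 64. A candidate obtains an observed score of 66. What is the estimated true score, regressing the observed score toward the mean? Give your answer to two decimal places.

65.40

Spearman-Brown: r = 2(0.54) / (1 + 0.54) = 1.0800 / 1.5400 ≈ 0.7013
Estimated true score = 0.7013·66 + (1 − 0.7013)·64 ≈ 65.4026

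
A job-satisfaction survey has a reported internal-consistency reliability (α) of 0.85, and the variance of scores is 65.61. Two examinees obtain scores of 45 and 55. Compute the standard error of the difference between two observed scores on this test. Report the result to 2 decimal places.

4.44

SD = √65.61 = 8.100
SEM = 8.100×√(1 − 0.850) ≈ 3.137
Standard error of the difference = 3.137·√2 ≈ 4.437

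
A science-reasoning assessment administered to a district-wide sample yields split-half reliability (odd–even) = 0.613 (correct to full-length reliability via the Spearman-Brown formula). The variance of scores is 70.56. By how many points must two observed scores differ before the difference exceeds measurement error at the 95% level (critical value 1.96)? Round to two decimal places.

11.40

SD = √70.56 ≈ 8.40000
Spearman-Brown: r = 2(0.613) / (1 + 0.613) = 1.22600 / 1.61300 ≈ 0.76007
SEM = 8.40000*√(1 − 0.76007) ≈ 4.11450
SE_diff = √2 * SEM ≈ 5.81879
Minimum reliable difference = 1.96 * SE_diff ≈ 1.96 * 5.81879 ≈ 11.40483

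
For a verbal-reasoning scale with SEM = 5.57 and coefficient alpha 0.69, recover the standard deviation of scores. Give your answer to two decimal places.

10.00

SD = 5.57 / √(1 − 0.69) ≈ 10.00402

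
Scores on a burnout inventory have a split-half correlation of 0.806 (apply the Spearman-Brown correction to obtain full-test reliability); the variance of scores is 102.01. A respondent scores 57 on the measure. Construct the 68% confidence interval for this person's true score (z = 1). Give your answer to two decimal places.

SD = √102.01 ≃ 10.10000
Spearman-Brown: r = 2(0.806) / (1 + 0.806) = 1.61200 / 1.80600 ≃ 0.89258
SEM = 10.10000 · √(1 − 0.89258) = 10.10000 · √0.10742 ≃ 10.10000 · 0.32775 ≃ 3.31027
1 · SEM ≃ 3.31027
Interval: (53.68973, 60.31027)

[53.69, 60.31]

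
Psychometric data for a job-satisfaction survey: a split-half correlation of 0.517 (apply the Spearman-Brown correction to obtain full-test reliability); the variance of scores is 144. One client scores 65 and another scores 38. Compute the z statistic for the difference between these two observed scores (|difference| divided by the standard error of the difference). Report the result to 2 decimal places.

2.82

σ = 144^(1/2) = 12.00000
Full-length reliability (Spearman-Brown) = 2(0.517)/(1+0.517) ≃ 0.68161
SEM = 12.00000 · √(1 − 0.68161) = 12.00000 · √0.31839 ≃ 12.00000 · 0.56426 ≃ 6.77114
Standard error of the difference = 6.77114·√2 ≃ 9.57584
z = |65 − 38| / 9.57584 = 27 / 9.57584 ≃ 2.81960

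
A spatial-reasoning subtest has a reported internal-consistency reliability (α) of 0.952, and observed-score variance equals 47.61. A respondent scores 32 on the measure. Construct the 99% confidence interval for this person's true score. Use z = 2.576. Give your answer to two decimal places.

SD = √47.61 ≃ 6.9000
The standard error of measurement is 6.9000·√(1 − 0.9520) ≃ 6.9000·0.2191 ≃ 1.5117.
2.576 · SEM ≃ 3.8942
99% CI: 32 ± 3.8942 = [28.1058, 35.8942]

[28.11, 35.89]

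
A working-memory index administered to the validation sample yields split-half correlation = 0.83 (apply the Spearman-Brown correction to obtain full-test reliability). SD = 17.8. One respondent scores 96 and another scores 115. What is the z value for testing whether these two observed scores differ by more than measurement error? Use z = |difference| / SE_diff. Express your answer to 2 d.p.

2.48

r_full = 2·0.83 / (1 + 0.83) ≈ 0.9071
SEM = 17.8000 * √(1 − 0.9071) = 17.8000 * √0.0929 ≈ 17.8000 * 0.3048 ≈ 5.4252
Standard error of the difference = 5.4252·√2 ≈ 7.6724
z = 19 / 7.6724 ≈ 2.4764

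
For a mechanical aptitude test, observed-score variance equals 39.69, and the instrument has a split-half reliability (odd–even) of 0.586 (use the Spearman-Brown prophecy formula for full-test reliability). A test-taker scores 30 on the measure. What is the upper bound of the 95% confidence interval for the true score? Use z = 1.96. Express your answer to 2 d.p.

36.31

SD = √39.69 = 6.300
Full-length reliability (Spearman-Brown) = 2(0.586)/(1+0.586) ≃ 0.739
The standard error of measurement is 6.300·√(1 − 0.739) ≃ 6.300·0.511 ≃ 3.219.
Margin = 1.96 · 3.219 ≃ 6.309
Upper limit = 30 + 6.309 ≃ 36.309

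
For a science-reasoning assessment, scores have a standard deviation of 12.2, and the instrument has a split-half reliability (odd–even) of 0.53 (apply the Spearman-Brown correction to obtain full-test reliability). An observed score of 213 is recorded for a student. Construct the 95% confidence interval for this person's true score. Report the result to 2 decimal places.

[199.75, 226.25]

r_full = 2·0.53 / (1 + 0.53) ≃ 0.6928
SEM = 12.2000·√(1 − 0.6928) ≃ 6.7618
1.96 · SEM ≃ 13.2532
95% CI: 213 ± 13.2532 = [199.7468, 226.2532]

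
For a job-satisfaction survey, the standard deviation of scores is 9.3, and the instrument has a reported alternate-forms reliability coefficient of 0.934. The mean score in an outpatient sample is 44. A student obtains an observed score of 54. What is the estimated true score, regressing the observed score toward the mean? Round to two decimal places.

53.34

T̂ = r·X + (1 − r)·M = 0.9340×54 + 0.0660×44 = 50.4360 + 2.9040 ≈ 53.3400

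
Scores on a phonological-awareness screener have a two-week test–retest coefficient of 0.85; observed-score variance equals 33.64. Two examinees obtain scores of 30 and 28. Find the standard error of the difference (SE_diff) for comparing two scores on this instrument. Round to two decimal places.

SD = √33.64 ≈ 5.800
The standard error of measurement is 5.800×√(1 − 0.850) ≈ 5.800×0.387 ≈ 2.246.
Standard error of the difference = 2.246·√2 ≈ 3.177

3.18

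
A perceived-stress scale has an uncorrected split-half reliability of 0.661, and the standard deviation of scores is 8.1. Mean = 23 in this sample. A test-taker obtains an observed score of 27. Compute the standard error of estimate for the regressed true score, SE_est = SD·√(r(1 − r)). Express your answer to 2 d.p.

3.26

r_full = 2·0.661 / (1 + 0.661) ≈ 0.79591
SE_est = SD · √(r(1 − r)) = 8.10000 · √0.16244 ≈ 8.10000 · 0.40304 ≈ 3.26461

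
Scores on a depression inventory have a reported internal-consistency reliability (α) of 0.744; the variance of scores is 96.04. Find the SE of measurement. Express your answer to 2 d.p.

4.96

SD = √96.04 ≈ 9.80000
The standard error of measurement is 9.80000×√(1 − 0.74400) ≈ 9.80000×0.50596 ≈ 4.95845.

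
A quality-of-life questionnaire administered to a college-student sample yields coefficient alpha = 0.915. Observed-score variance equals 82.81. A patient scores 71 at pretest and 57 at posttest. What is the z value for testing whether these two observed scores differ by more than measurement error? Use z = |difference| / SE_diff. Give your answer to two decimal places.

SD = √82.81 ≃ 9.1000
SEM = 9.1000 · √(1 − 0.9150) = 9.1000 · √0.0850 ≃ 9.1000 · 0.2915 ≃ 2.6531
Standard error of the difference = 2.6531·√2 ≃ 3.7520
z = 14 / 3.7520 ≃ 3.7313

3.73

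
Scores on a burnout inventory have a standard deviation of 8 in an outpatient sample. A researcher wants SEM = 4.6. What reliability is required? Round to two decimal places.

0.67

Required reliability = 1 − (SEM/SD)² = 1 − 0.331 ≈ 0.669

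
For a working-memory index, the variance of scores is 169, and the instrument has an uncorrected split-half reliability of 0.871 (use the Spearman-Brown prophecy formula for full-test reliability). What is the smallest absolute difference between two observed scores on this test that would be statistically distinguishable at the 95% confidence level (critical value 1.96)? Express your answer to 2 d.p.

SD = √169 = 13.00000
r_full = 2·0.871 / (1 + 0.871) ≈ 0.93105
SEM = 13.00000 * √(1 − 0.93105) = 13.00000 * √0.06895 ≈ 13.00000 * 0.26258 ≈ 3.41351
Standard error of the difference = 3.41351·√2 ≈ 4.82743
Minimum reliable difference = 1.96 * SE_diff ≈ 1.96 * 4.82743 ≈ 9.46177

9.46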